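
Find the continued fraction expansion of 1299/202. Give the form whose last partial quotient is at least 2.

1299 = 6*202 + 87
202 = 2*87 + 28
87 = 3*28 + 3
28 = 9*3 + 1
3 = 3*1 + 0  (stop)
So 1299/202 = [6; 2, 3, 9, 3].

[6; 2, 3, 9, 3]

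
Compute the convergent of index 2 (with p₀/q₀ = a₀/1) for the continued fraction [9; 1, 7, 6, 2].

79/8

Using pₖ = aₖpₖ₋₁ + pₖ₋₂, qₖ = aₖqₖ₋₁ + qₖ₋₂ (with p₋₁=1, p₋₂=0, q₋₁=0, q₋₂=1):
  k=0: a=9, p=9, q=1
  k=1: a=1, p=10, q=1
  k=2: a=7, p=79, q=8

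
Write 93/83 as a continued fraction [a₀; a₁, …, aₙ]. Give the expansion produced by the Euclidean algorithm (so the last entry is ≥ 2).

[1; 8, 3, 3]

93 = 1·83 + 10
83 = 8·10 + 3
10 = 3·3 + 1
3 = 3·1 + 0  (stop)
So 93/83 = [1; 8, 3, 3].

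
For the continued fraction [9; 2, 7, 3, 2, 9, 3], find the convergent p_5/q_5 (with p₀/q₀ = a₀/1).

Using pₖ = aₖpₖ₋₁ + pₖ₋₂, qₖ = aₖqₖ₋₁ + qₖ₋₂ (with p₋₁=1, p₋₂=0, q₋₁=0, q₋₂=1):
  k=0: a=9, p=9, q=1
  k=1: a=2, p=19, q=2
  k=2: a=7, p=142, q=15
  k=3: a=3, p=445, q=47
  k=4: a=2, p=1032, q=109
  k=5: a=9, p=9733, q=1028

9733/1028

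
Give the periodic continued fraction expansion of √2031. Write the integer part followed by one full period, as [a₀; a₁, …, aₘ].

a₀ = ⌊√2031⌋ = 45.
With m₀=0, d₀=1 and mₖ₊₁ = dₖaₖ − mₖ, dₖ₊₁ = (n − mₖ₊₁²)/dₖ, aₖ₊₁ = ⌊(a₀+mₖ₊₁)/dₖ₊₁⌋:
  k=1: m=45, d=6, a=15
  k=2: m=45, d=1, a=90
d=1 and a=2a₀=90 at k=2, so the next step gives (m, d) = (45, 6) again — its k=1 value — and the period has length 2.

[45; 15, 90]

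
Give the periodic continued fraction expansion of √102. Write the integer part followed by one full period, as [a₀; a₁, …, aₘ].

[10; 10, 20]

a₀ = ⌊√102⌋ = 10.
With m₀=0, d₀=1 and mₖ₊₁ = dₖaₖ − mₖ, dₖ₊₁ = (n − mₖ₊₁²)/dₖ, aₖ₊₁ = ⌊(a₀+mₖ₊₁)/dₖ₊₁⌋:
  k=1: m=10, d=2, a=10
  k=2: m=10, d=1, a=20
d=1 and a=2a₀=20 at k=2, so the next step gives (m, d) = (10, 2) again — its k=1 value — and the period has length 2.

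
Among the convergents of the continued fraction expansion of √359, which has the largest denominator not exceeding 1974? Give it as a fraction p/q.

13661/721

√359 = [18; 1, 17, 1, 36, …] (period length 4).
Convergents:
  p_0/q_0 = 18/1
  p_1/q_1 = 19/1
  p_2/q_2 = 341/18
  p_3/q_3 = 360/19
  p_4/q_4 = 13301/702
  p_5/q_5 = 13661/721
  p_6/q_6 = 245538/12959
q_5 = 721 ≤ 1974 < 12959 = q_6, so the answer is 13661/721.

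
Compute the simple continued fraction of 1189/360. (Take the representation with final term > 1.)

1189 = 3×360 + 109
360 = 3×109 + 33
109 = 3×33 + 10
33 = 3×10 + 3
10 = 3×3 + 1
3 = 3×1 + 0  (stop)
So 1189/360 = [3; 3, 3, 3, 3, 3].

[3; 3, 3, 3, 3, 3]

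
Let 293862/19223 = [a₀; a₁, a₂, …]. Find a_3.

293862 = 15·19223 + 5517   →  a_0 = 15
19223 = 3·5517 + 2672   →  a_1 = 3
5517 = 2·2672 + 173   →  a_2 = 2
2672 = 15·173 + 77   →  a_3 = 15

15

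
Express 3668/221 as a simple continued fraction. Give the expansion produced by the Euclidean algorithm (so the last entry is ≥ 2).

[16; 1, 1, 2, 14, 3]

3668 = 16×221 + 132
221 = 1×132 + 89
132 = 1×89 + 43
89 = 2×43 + 3
43 = 14×3 + 1
3 = 3×1 + 0  (stop)
So 3668/221 = [16; 1, 1, 2, 14, 3].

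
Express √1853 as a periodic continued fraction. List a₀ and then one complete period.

[43; 21, 1, 1, 21, 86]

a₀ = ⌊√1853⌋ = 43.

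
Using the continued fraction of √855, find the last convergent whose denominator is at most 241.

3041/104

√855 = [29; 4, 6, 4, 58, …] (period length 4).
Convergents:
  p_0/q_0 = 29/1
  p_1/q_1 = 117/4
  p_2/q_2 = 731/25
  p_3/q_3 = 3041/104
  p_4/q_4 = 177109/6057
q_3 = 104 ≤ 241 < 6057 = q_4, so the answer is 3041/104.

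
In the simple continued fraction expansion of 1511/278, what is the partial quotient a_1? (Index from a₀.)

1511 = 5·278 + 121   →  a_0 = 5
278 = 2·121 + 36   →  a_1 = 2

2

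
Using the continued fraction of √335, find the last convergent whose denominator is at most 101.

604/33

√335 = [18; 3, 3, 3, 36, …] (period length 4).
Convergents:
  p_0/q_0 = 18/1
  p_1/q_1 = 55/3
  p_2/q_2 = 183/10
  p_3/q_3 = 604/33
  p_4/q_4 = 21927/1198
q_3 = 33 ≤ 101 < 1198 = q_4, so the answer is 604/33.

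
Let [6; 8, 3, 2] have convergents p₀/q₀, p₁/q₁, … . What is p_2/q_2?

153/25

Using pₖ = aₖpₖ₋₁ + pₖ₋₂, qₖ = aₖqₖ₋₁ + qₖ₋₂ (with p₋₁=1, p₋₂=0, q₋₁=0, q₋₂=1):
  k=0: a=6, p=6, q=1
  k=1: a=8, p=49, q=8
  k=2: a=3, p=153, q=25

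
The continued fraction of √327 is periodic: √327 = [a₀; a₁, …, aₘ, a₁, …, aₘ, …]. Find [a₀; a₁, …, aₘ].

a₀ = ⌊√327⌋ = 18.
With m₀=0, d₀=1 and mₖ₊₁ = dₖaₖ − mₖ, dₖ₊₁ = (n − mₖ₊₁²)/dₖ, aₖ₊₁ = ⌊(a₀+mₖ₊₁)/dₖ₊₁⌋:
  k=1: m=18, d=3, a=12
  k=2: m=18, d=1, a=36
d=1 and a=2a₀=36 at k=2, so the next step gives (m, d) = (18, 3) again — its k=1 value — and the period has length 2.

[18; 12, 36]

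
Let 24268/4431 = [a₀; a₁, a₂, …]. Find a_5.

1

24268 = 5·4431 + 2113   →  a_0 = 5
4431 = 2·2113 + 205   →  a_1 = 2
2113 = 10·205 + 63   →  a_2 = 10
205 = 3·63 + 16   →  a_3 = 3
63 = 3·16 + 15   →  a_4 = 3
16 = 1·15 + 1   →  a_5 = 1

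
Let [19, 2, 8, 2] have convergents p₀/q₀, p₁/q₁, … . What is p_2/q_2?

331/17

Using pₖ = aₖpₖ₋₁ + pₖ₋₂, qₖ = aₖqₖ₋₁ + qₖ₋₂ (with p₋₁=1, p₋₂=0, q₋₁=0, q₋₂=1):
  k=0: a=19, p=19, q=1
  k=1: a=2, p=39, q=2
  k=2: a=8, p=331, q=17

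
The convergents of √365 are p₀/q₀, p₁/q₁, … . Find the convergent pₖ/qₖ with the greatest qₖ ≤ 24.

√365 = [19; 9, 1, 1, 9, 38, …] (period length 5).
Convergents:
  p_0/q_0 = 19/1
  p_1/q_1 = 172/9
  p_2/q_2 = 191/10
  p_3/q_3 = 363/19
  p_4/q_4 = 3458/181
q_3 = 19 ≤ 24 < 181 = q_4, so the answer is 363/19.

363/19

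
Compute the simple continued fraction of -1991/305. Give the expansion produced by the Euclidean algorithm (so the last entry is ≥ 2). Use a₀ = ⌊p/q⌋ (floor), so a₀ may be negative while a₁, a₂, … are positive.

-1991 = -7*305 + 144
305 = 2*144 + 17
144 = 8*17 + 8
17 = 2*8 + 1
8 = 8*1 + 0  (stop)
So -1991/305 = [-7; 2, 8, 2, 8].

[-7; 2, 8, 2, 8]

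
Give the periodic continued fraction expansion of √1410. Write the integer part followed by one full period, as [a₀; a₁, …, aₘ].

[37; 1, 1, 4, 1, 1, 74]

a₀ = ⌊√1410⌋ = 37.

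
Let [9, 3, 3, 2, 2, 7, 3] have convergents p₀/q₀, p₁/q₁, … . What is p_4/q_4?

521/56

Using pₖ = aₖpₖ₋₁ + pₖ₋₂, qₖ = aₖqₖ₋₁ + qₖ₋₂ (with p₋₁=1, p₋₂=0, q₋₁=0, q₋₂=1):
  k=0: a=9, p=9, q=1
  k=1: a=3, p=28, q=3
  k=2: a=3, p=93, q=10
  k=3: a=2, p=214, q=23
  k=4: a=2, p=521, q=56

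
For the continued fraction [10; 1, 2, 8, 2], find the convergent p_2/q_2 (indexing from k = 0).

Using pₖ = aₖpₖ₋₁ + pₖ₋₂, qₖ = aₖqₖ₋₁ + qₖ₋₂ (with p₋₁=1, p₋₂=0, q₋₁=0, q₋₂=1):
  k=0: a=10, p=10, q=1
  k=1: a=1, p=11, q=1
  k=2: a=2, p=32, q=3

32/3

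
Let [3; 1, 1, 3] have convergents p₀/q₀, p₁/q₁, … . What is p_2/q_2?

7/2

Using pₖ = aₖpₖ₋₁ + pₖ₋₂, qₖ = aₖqₖ₋₁ + qₖ₋₂ (with p₋₁=1, p₋₂=0, q₋₁=0, q₋₂=1):
  k=0: a=3, p=3, q=1
  k=1: a=1, p=4, q=1
  k=2: a=1, p=7, q=2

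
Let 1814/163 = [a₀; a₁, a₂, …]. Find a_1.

1814 = 11·163 + 21   →  a_0 = 11
163 = 7·21 + 16   →  a_1 = 7

7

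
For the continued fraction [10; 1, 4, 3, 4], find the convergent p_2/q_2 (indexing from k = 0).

54/5

Using pₖ = aₖpₖ₋₁ + pₖ₋₂, qₖ = aₖqₖ₋₁ + qₖ₋₂ (with p₋₁=1, p₋₂=0, q₋₁=0, q₋₂=1):
  k=0: a=10, p=10, q=1
  k=1: a=1, p=11, q=1
  k=2: a=4, p=54, q=5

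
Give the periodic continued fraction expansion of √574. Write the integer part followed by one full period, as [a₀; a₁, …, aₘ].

a₀ = ⌊√574⌋ = 23.
With m₀=0, d₀=1 and mₖ₊₁ = dₖaₖ − mₖ, dₖ₊₁ = (n − mₖ₊₁²)/dₖ, aₖ₊₁ = ⌊(a₀+mₖ₊₁)/dₖ₊₁⌋:
  k=1: m=23, d=45, a=1
  k=2: m=22, d=2, a=22
  k=3: m=22, d=45, a=1
  k=4: m=23, d=1, a=46
d=1 and a=2a₀=46 at k=4, so the next step gives (m, d) = (23, 45) again — its k=1 value — and the period has length 4.

[23; 1, 22, 1, 46]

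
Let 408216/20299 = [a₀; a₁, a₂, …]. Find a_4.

3

408216 = 20·20299 + 2236   →  a_0 = 20
20299 = 9·2236 + 175   →  a_1 = 9
2236 = 12·175 + 136   →  a_2 = 12
175 = 1·136 + 39   →  a_3 = 1
136 = 3·39 + 19   →  a_4 = 3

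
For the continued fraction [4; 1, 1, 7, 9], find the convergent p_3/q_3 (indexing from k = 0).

68/15

Using pₖ = aₖpₖ₋₁ + pₖ₋₂, qₖ = aₖqₖ₋₁ + qₖ₋₂ (with p₋₁=1, p₋₂=0, q₋₁=0, q₋₂=1):
  k=0: a=4, p=4, q=1
  k=1: a=1, p=5, q=1
  k=2: a=1, p=9, q=2
  k=3: a=7, p=68, q=15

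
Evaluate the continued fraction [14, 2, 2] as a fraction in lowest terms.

Using pₖ = aₖpₖ₋₁ + pₖ₋₂ and qₖ = aₖqₖ₋₁ + qₖ₋₂:
  k=0: a=14, p=14, q=1
  k=1: a=2, p=29, q=2
  k=2: a=2, p=72, q=5

72/5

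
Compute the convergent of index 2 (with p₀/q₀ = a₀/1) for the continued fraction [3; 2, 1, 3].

10/3

Using pₖ = aₖpₖ₋₁ + pₖ₋₂, qₖ = aₖqₖ₋₁ + qₖ₋₂ (with p₋₁=1, p₋₂=0, q₋₁=0, q₋₂=1):
  k=0: a=3, p=3, q=1
  k=1: a=2, p=7, q=2
  k=2: a=1, p=10, q=3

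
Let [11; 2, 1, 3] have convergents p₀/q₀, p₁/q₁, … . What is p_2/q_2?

34/3

Using pₖ = aₖpₖ₋₁ + pₖ₋₂, qₖ = aₖqₖ₋₁ + qₖ₋₂ (with p₋₁=1, p₋₂=0, q₋₁=0, q₋₂=1):
  k=0: a=11, p=11, q=1
  k=1: a=2, p=23, q=2
  k=2: a=1, p=34, q=3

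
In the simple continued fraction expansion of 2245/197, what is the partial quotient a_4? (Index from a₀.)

2245 = 11·197 + 78   →  a_0 = 11
197 = 2·78 + 41   →  a_1 = 2
78 = 1·41 + 37   →  a_2 = 1
41 = 1·37 + 4   →  a_3 = 1
37 = 9·4 + 1   →  a_4 = 9

9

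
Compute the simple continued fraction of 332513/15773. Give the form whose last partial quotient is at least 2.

332513 = 21·15773 + 1280
15773 = 12·1280 + 413
1280 = 3·413 + 41
413 = 10·41 + 3
41 = 13·3 + 2
3 = 1·2 + 1
2 = 2·1 + 0  (stop)
So 332513/15773 = [21; 12, 3, 10, 13, 1, 2].

[21; 12, 3, 10, 13, 1, 2]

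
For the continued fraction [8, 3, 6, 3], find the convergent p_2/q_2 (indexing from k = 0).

Using pₖ = aₖpₖ₋₁ + pₖ₋₂, qₖ = aₖqₖ₋₁ + qₖ₋₂ (with p₋₁=1, p₋₂=0, q₋₁=0, q₋₂=1):
  k=0: a=8, p=8, q=1
  k=1: a=3, p=25, q=3
  k=2: a=6, p=158, q=19

158/19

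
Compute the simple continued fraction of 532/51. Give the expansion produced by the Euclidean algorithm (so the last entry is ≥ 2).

532 = 10*51 + 22
51 = 2*22 + 7
22 = 3*7 + 1
7 = 7*1 + 0  (stop)
So 532/51 = [10; 2, 3, 7].

[10; 2, 3, 7]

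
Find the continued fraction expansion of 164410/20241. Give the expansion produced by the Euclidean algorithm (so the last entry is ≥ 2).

164410 = 8·20241 + 2482
20241 = 8·2482 + 385
2482 = 6·385 + 172
385 = 2·172 + 41
172 = 4·41 + 8
41 = 5·8 + 1
8 = 8·1 + 0  (stop)
So 164410/20241 = [8; 8, 6, 2, 4, 5, 8].

[8; 8, 6, 2, 4, 5, 8]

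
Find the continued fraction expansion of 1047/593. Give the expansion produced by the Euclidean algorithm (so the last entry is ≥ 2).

[1; 1, 3, 3, 1, 3, 9]

1047 = 1×593 + 454
593 = 1×454 + 139
454 = 3×139 + 37
139 = 3×37 + 28
37 = 1×28 + 9
28 = 3×9 + 1
9 = 9×1 + 0  (stop)
So 1047/593 = [1; 1, 3, 3, 1, 3, 9].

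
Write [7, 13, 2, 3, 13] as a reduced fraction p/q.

Fold from the inside: start with 13/1.
  3 + 1/13 = 40/13
  2 + 13/40 = 93/40
  13 + 40/93 = 1249/93
  7 + 93/1249 = 8836/1249

8836/1249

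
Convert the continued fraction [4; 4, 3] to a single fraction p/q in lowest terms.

Using pₖ = aₖpₖ₋₁ + pₖ₋₂ and qₖ = aₖqₖ₋₁ + qₖ₋₂:
  k=0: a=4, p=4, q=1
  k=1: a=4, p=17, q=4
  k=2: a=3, p=55, q=13

55/13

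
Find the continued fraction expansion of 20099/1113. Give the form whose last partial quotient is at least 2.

20099 = 18·1113 + 65
1113 = 17·65 + 8
65 = 8·8 + 1
8 = 8·1 + 0  (stop)
So 20099/1113 = [18; 17, 8, 8].

[18; 17, 8, 8]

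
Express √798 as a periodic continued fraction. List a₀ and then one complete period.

a₀ = ⌊√798⌋ = 28.
With m₀=0, d₀=1 and mₖ₊₁ = dₖaₖ − mₖ, dₖ₊₁ = (n − mₖ₊₁²)/dₖ, aₖ₊₁ = ⌊(a₀+mₖ₊₁)/dₖ₊₁⌋:
  k=1: m=28, d=14, a=4
  k=2: m=28, d=1, a=56
d=1 and a=2a₀=56 at k=2, so the next step gives (m, d) = (28, 14) again — its k=1 value — and the period has length 2.

[28; 4, 56]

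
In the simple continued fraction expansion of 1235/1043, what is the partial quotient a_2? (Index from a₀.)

2

1235 = 1·1043 + 192   →  a_0 = 1
1043 = 5·192 + 83   →  a_1 = 5
192 = 2·83 + 26   →  a_2 = 2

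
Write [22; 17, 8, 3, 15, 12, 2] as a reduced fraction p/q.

Fold from the inside: start with 2/1.
  12 + 1/2 = 25/2
  15 + 2/25 = 377/25
  3 + 25/377 = 1156/377
  8 + 377/1156 = 9625/1156
  17 + 1156/9625 = 164781/9625
  22 + 9625/164781 = 3634807/164781

3634807/164781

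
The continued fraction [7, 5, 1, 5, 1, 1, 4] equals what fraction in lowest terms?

Fold from the inside: start with 4/1.
  1 + 1/4 = 5/4
  1 + 4/5 = 9/5
  5 + 5/9 = 50/9
  1 + 9/50 = 59/50
  5 + 50/59 = 345/59
  7 + 59/345 = 2474/345

2474/345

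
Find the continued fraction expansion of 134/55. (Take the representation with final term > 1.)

134 = 2×55 + 24
55 = 2×24 + 7
24 = 3×7 + 3
7 = 2×3 + 1
3 = 3×1 + 0  (stop)
So 134/55 = [2; 2, 3, 2, 3].

[2; 2, 3, 2, 3]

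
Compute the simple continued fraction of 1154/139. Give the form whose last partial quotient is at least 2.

1154 = 8×139 + 42
139 = 3×42 + 13
42 = 3×13 + 3
13 = 4×3 + 1
3 = 3×1 + 0  (stop)
So 1154/139 = [8; 3, 3, 4, 3].

[8; 3, 3, 4, 3]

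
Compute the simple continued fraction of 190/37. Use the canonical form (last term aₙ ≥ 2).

[5; 7, 2, 2]

190 = 5×37 + 5
37 = 7×5 + 2
5 = 2×2 + 1
2 = 2×1 + 0  (stop)
So 190/37 = [5; 7, 2, 2].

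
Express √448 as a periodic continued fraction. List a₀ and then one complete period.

[21; 6, 42]

a₀ = ⌊√448⌋ = 21.
With m₀=0, d₀=1 and mₖ₊₁ = dₖaₖ − mₖ, dₖ₊₁ = (n − mₖ₊₁²)/dₖ, aₖ₊₁ = ⌊(a₀+mₖ₊₁)/dₖ₊₁⌋:
  k=1: m=21, d=7, a=6
  k=2: m=21, d=1, a=42
d=1 and a=2a₀=42 at k=2, so the next step gives (m, d) = (21, 7) again — its k=1 value — and the period has length 2.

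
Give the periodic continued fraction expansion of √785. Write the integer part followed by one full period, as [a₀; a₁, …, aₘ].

[28; 56]

a₀ = ⌊√785⌋ = 28.
With m₀=0, d₀=1 and mₖ₊₁ = dₖaₖ − mₖ, dₖ₊₁ = (n − mₖ₊₁²)/dₖ, aₖ₊₁ = ⌊(a₀+mₖ₊₁)/dₖ₊₁⌋:
  k=1: m=28, d=1, a=56
d=1 and a=2a₀=56 at k=1, so the next step gives (m, d) = (28, 1) again — its k=1 value — and the period has length 1.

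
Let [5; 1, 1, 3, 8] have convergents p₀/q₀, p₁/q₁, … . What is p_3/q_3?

39/7

Using pₖ = aₖpₖ₋₁ + pₖ₋₂, qₖ = aₖqₖ₋₁ + qₖ₋₂ (with p₋₁=1, p₋₂=0, q₋₁=0, q₋₂=1):
  k=0: a=5, p=5, q=1
  k=1: a=1, p=6, q=1
  k=2: a=1, p=11, q=2
  k=3: a=3, p=39, q=7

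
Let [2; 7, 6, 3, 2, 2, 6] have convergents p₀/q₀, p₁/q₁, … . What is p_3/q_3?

291/136

Using pₖ = aₖpₖ₋₁ + pₖ₋₂, qₖ = aₖqₖ₋₁ + qₖ₋₂ (with p₋₁=1, p₋₂=0, q₋₁=0, q₋₂=1):
  k=0: a=2, p=2, q=1
  k=1: a=7, p=15, q=7
  k=2: a=6, p=92, q=43
  k=3: a=3, p=291, q=136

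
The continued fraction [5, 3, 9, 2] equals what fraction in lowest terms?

314/59

Fold from the inside: start with 2/1.
  9 + 1/2 = 19/2
  3 + 2/19 = 59/19
  5 + 19/59 = 314/59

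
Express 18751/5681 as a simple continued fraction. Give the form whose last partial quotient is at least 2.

[3; 3, 3, 15, 18, 2]

18751 = 3·5681 + 1708
5681 = 3·1708 + 557
1708 = 3·557 + 37
557 = 15·37 + 2
37 = 18·2 + 1
2 = 2·1 + 0  (stop)
So 18751/5681 = [3; 3, 3, 15, 18, 2].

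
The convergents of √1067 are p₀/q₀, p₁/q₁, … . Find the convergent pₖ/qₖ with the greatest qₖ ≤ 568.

√1067 = [32; 1, 1, 1, 64, …] (period length 4).
Convergents:
  p_0/q_0 = 32/1
  p_1/q_1 = 33/1
  p_2/q_2 = 65/2
  p_3/q_3 = 98/3
  p_4/q_4 = 6337/194
  p_5/q_5 = 6435/197
  p_6/q_6 = 12772/391
  p_7/q_7 = 19207/588
q_6 = 391 ≤ 568 < 588 = q_7, so the answer is 12772/391.

12772/391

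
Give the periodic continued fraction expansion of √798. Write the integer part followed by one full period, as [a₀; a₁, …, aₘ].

[28; 4, 56]

a₀ = ⌊√798⌋ = 28.
With m₀=0, d₀=1 and mₖ₊₁ = dₖaₖ − mₖ, dₖ₊₁ = (n − mₖ₊₁²)/dₖ, aₖ₊₁ = ⌊(a₀+mₖ₊₁)/dₖ₊₁⌋:
  k=1: m=28, d=14, a=4
  k=2: m=28, d=1, a=56
d=1 and a=2a₀=56 at k=2, so the next step gives (m, d) = (28, 14) again — its k=1 value — and the period has length 2.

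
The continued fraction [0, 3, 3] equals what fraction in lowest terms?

3/10

Using pₖ = aₖpₖ₋₁ + pₖ₋₂ and qₖ = aₖqₖ₋₁ + qₖ₋₂:
  k=0: a=0, p=0, q=1
  k=1: a=3, p=1, q=3
  k=2: a=3, p=3, q=10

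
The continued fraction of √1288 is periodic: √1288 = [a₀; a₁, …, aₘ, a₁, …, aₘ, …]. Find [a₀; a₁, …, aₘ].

[35; 1, 7, 1, 70]

a₀ = ⌊√1288⌋ = 35.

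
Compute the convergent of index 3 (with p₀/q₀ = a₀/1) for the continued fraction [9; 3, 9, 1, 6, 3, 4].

289/31

Using pₖ = aₖpₖ₋₁ + pₖ₋₂, qₖ = aₖqₖ₋₁ + qₖ₋₂ (with p₋₁=1, p₋₂=0, q₋₁=0, q₋₂=1):
  k=0: a=9, p=9, q=1
  k=1: a=3, p=28, q=3
  k=2: a=9, p=261, q=28
  k=3: a=1, p=289, q=31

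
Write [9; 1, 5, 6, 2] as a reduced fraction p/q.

787/80

Using pₖ = aₖpₖ₋₁ + pₖ₋₂ and qₖ = aₖqₖ₋₁ + qₖ₋₂:
  k=0: a=9, p=9, q=1
  k=1: a=1, p=10, q=1
  k=2: a=5, p=59, q=6
  k=3: a=6, p=364, q=37
  k=4: a=2, p=787, q=80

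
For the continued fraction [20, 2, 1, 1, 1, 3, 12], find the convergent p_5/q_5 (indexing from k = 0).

Using pₖ = aₖpₖ₋₁ + pₖ₋₂, qₖ = aₖqₖ₋₁ + qₖ₋₂ (with p₋₁=1, p₋₂=0, q₋₁=0, q₋₂=1):
  k=0: a=20, p=20, q=1
  k=1: a=2, p=41, q=2
  k=2: a=1, p=61, q=3
  k=3: a=1, p=102, q=5
  k=4: a=1, p=163, q=8
  k=5: a=3, p=591, q=29

591/29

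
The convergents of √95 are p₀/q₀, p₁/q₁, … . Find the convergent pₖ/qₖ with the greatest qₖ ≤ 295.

√95 = [9; 1, 2, 1, 18, …] (period length 4).
Convergents:
  p_0/q_0 = 9/1
  p_1/q_1 = 10/1
  p_2/q_2 = 29/3
  p_3/q_3 = 39/4
  p_4/q_4 = 731/75
  p_5/q_5 = 770/79
  p_6/q_6 = 2271/233
  p_7/q_7 = 3041/312
q_6 = 233 ≤ 295 < 312 = q_7, so the answer is 2271/233.

2271/233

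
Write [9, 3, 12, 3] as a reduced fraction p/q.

Fold from the inside: start with 3/1.
  12 + 1/3 = 37/3
  3 + 3/37 = 114/37
  9 + 37/114 = 1063/114

1063/114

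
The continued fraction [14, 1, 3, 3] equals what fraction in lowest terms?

Using pₖ = aₖpₖ₋₁ + pₖ₋₂ and qₖ = aₖqₖ₋₁ + qₖ₋₂:
  k=0: a=14, p=14, q=1
  k=1: a=1, p=15, q=1
  k=2: a=3, p=59, q=4
  k=3: a=3, p=192, q=13

192/13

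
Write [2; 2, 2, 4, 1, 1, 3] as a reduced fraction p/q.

Using pₖ = aₖpₖ₋₁ + pₖ₋₂ and qₖ = aₖqₖ₋₁ + qₖ₋₂:
  k=0: a=2, p=2, q=1
  k=1: a=2, p=5, q=2
  k=2: a=2, p=12, q=5
  k=3: a=4, p=53, q=22
  k=4: a=1, p=65, q=27
  k=5: a=1, p=118, q=49
  k=6: a=3, p=419, q=174

419/174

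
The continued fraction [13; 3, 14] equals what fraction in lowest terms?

Using pₖ = aₖpₖ₋₁ + pₖ₋₂ and qₖ = aₖqₖ₋₁ + qₖ₋₂:
  k=0: a=13, p=13, q=1
  k=1: a=3, p=40, q=3
  k=2: a=14, p=573, q=43

573/43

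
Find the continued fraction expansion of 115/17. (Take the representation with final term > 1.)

[6; 1, 3, 4]

115 = 6×17 + 13
17 = 1×13 + 4
13 = 3×4 + 1
4 = 4×1 + 0  (stop)
So 115/17 = [6; 1, 3, 4].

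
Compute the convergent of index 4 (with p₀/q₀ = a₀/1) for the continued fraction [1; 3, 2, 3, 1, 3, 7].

Using pₖ = aₖpₖ₋₁ + pₖ₋₂, qₖ = aₖqₖ₋₁ + qₖ₋₂ (with p₋₁=1, p₋₂=0, q₋₁=0, q₋₂=1):
  k=0: a=1, p=1, q=1
  k=1: a=3, p=4, q=3
  k=2: a=2, p=9, q=7
  k=3: a=3, p=31, q=24
  k=4: a=1, p=40, q=31

40/31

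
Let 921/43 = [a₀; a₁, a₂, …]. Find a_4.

1

921 = 21·43 + 18   →  a_0 = 21
43 = 2·18 + 7   →  a_1 = 2
18 = 2·7 + 4   →  a_2 = 2
7 = 1·4 + 3   →  a_3 = 1
4 = 1·3 + 1   →  a_4 = 1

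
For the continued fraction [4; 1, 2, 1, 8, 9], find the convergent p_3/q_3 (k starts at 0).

19/4

Using pₖ = aₖpₖ₋₁ + pₖ₋₂, qₖ = aₖqₖ₋₁ + qₖ₋₂ (with p₋₁=1, p₋₂=0, q₋₁=0, q₋₂=1):
  k=0: a=4, p=4, q=1
  k=1: a=1, p=5, q=1
  k=2: a=2, p=14, q=3
  k=3: a=1, p=19, q=4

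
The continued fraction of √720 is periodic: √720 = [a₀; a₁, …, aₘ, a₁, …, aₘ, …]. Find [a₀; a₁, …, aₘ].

[26; 1, 4, 1, 52]

a₀ = ⌊√720⌋ = 26.
With m₀=0, d₀=1 and mₖ₊₁ = dₖaₖ − mₖ, dₖ₊₁ = (n − mₖ₊₁²)/dₖ, aₖ₊₁ = ⌊(a₀+mₖ₊₁)/dₖ₊₁⌋:
  k=1: m=26, d=44, a=1
  k=2: m=18, d=9, a=4
  k=3: m=18, d=44, a=1
  k=4: m=26, d=1, a=52
d=1 and a=2a₀=52 at k=4, so the next step gives (m, d) = (26, 44) again — its k=1 value — and the period has length 4.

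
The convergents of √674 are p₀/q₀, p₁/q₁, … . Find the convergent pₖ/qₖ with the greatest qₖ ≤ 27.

675/26

√674 = [25; 1, 24, 1, 50, …] (period length 4).
Convergents:
  p_0/q_0 = 25/1
  p_1/q_1 = 26/1
  p_2/q_2 = 649/25
  p_3/q_3 = 675/26
  p_4/q_4 = 34399/1325
q_3 = 26 ≤ 27 < 1325 = q_4, so the answer is 675/26.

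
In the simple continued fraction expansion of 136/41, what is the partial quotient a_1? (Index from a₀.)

3

136 = 3·41 + 13   →  a_0 = 3
41 = 3·13 + 2   →  a_1 = 3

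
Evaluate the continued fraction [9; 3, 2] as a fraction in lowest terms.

Fold from the inside: start with 2/1.
  3 + 1/2 = 7/2
  9 + 2/7 = 65/7

65/7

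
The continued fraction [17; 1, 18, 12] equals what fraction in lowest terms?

4110/229

Fold from the inside: start with 12/1.
  18 + 1/12 = 217/12
  1 + 12/217 = 229/217
  17 + 217/229 = 4110/229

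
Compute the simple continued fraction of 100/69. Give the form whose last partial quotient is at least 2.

100 = 1×69 + 31
69 = 2×31 + 7
31 = 4×7 + 3
7 = 2×3 + 1
3 = 3×1 + 0  (stop)
So 100/69 = [1; 2, 4, 2, 3].

[1; 2, 4, 2, 3]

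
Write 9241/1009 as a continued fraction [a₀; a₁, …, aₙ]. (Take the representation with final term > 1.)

9241 = 9·1009 + 160
1009 = 6·160 + 49
160 = 3·49 + 13
49 = 3·13 + 10
13 = 1·10 + 3
10 = 3·3 + 1
3 = 3·1 + 0  (stop)
So 9241/1009 = [9; 6, 3, 3, 1, 3, 3].

[9; 6, 3, 3, 1, 3, 3]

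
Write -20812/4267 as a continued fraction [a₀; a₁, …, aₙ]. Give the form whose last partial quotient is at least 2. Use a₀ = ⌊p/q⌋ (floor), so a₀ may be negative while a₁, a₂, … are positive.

-20812 = -5*4267 + 523
4267 = 8*523 + 83
523 = 6*83 + 25
83 = 3*25 + 8
25 = 3*8 + 1
8 = 8*1 + 0  (stop)
So -20812/4267 = [-5; 8, 6, 3, 3, 8].

[-5; 8, 6, 3, 3, 8]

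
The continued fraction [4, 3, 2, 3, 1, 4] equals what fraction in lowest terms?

Using pₖ = aₖpₖ₋₁ + pₖ₋₂ and qₖ = aₖqₖ₋₁ + qₖ₋₂:
  k=0: a=4, p=4, q=1
  k=1: a=3, p=13, q=3
  k=2: a=2, p=30, q=7
  k=3: a=3, p=103, q=24
  k=4: a=1, p=133, q=31
  k=5: a=4, p=635, q=148

635/148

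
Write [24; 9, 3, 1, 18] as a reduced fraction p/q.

Using pₖ = aₖpₖ₋₁ + pₖ₋₂ and qₖ = aₖqₖ₋₁ + qₖ₋₂:
  k=0: a=24, p=24, q=1
  k=1: a=9, p=217, q=9
  k=2: a=3, p=675, q=28
  k=3: a=1, p=892, q=37
  k=4: a=18, p=16731, q=694

16731/694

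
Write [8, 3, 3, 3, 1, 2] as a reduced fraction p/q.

Fold from the inside: start with 2/1.
  1 + 1/2 = 3/2
  3 + 2/3 = 11/3
  3 + 3/11 = 36/11
  3 + 11/36 = 119/36
  8 + 36/119 = 988/119

988/119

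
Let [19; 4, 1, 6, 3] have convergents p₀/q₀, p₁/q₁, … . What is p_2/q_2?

Using pₖ = aₖpₖ₋₁ + pₖ₋₂, qₖ = aₖqₖ₋₁ + qₖ₋₂ (with p₋₁=1, p₋₂=0, q₋₁=0, q₋₂=1):
  k=0: a=19, p=19, q=1
  k=1: a=4, p=77, q=4
  k=2: a=1, p=96, q=5

96/5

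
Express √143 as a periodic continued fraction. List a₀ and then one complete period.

[11; 1, 22]

a₀ = ⌊√143⌋ = 11.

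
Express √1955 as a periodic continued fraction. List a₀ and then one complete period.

[44; 4, 1, 1, 1, 4, 88]

a₀ = ⌊√1955⌋ = 44.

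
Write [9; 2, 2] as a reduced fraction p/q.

47/5

Using pₖ = aₖpₖ₋₁ + pₖ₋₂ and qₖ = aₖqₖ₋₁ + qₖ₋₂:
  k=0: a=9, p=9, q=1
  k=1: a=2, p=19, q=2
  k=2: a=2, p=47, q=5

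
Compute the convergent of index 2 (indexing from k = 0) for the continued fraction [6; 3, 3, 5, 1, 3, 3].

63/10

Using pₖ = aₖpₖ₋₁ + pₖ₋₂, qₖ = aₖqₖ₋₁ + qₖ₋₂ (with p₋₁=1, p₋₂=0, q₋₁=0, q₋₂=1):
  k=0: a=6, p=6, q=1
  k=1: a=3, p=19, q=3
  k=2: a=3, p=63, q=10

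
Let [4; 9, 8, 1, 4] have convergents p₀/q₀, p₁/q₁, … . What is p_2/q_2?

Using pₖ = aₖpₖ₋₁ + pₖ₋₂, qₖ = aₖqₖ₋₁ + qₖ₋₂ (with p₋₁=1, p₋₂=0, q₋₁=0, q₋₂=1):
  k=0: a=4, p=4, q=1
  k=1: a=9, p=37, q=9
  k=2: a=8, p=300, q=73

300/73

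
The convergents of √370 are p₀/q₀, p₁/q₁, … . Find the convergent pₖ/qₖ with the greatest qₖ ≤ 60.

√370 = [19; 4, 4, 38, …] (period length 3).
Convergents:
  p_0/q_0 = 19/1
  p_1/q_1 = 77/4
  p_2/q_2 = 327/17
  p_3/q_3 = 12503/650
q_2 = 17 ≤ 60 < 650 = q_3, so the answer is 327/17.

327/17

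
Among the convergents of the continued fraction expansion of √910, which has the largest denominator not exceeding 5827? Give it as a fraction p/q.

65521/2172

√910 = [30; 6, 60, …] (period length 2).
Convergents:
  p_0/q_0 = 30/1
  p_1/q_1 = 181/6
  p_2/q_2 = 10890/361
  p_3/q_3 = 65521/2172
  p_4/q_4 = 3942150/130681
q_3 = 2172 ≤ 5827 < 130681 = q_4, so the answer is 65521/2172.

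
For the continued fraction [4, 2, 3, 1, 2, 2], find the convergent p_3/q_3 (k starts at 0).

40/9

Using pₖ = aₖpₖ₋₁ + pₖ₋₂, qₖ = aₖqₖ₋₁ + qₖ₋₂ (with p₋₁=1, p₋₂=0, q₋₁=0, q₋₂=1):
  k=0: a=4, p=4, q=1
  k=1: a=2, p=9, q=2
  k=2: a=3, p=31, q=7
  k=3: a=1, p=40, q=9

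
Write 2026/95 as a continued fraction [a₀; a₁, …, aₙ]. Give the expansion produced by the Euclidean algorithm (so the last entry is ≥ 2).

2026 = 21×95 + 31
95 = 3×31 + 2
31 = 15×2 + 1
2 = 2×1 + 0  (stop)
So 2026/95 = [21; 3, 15, 2].

[21; 3, 15, 2]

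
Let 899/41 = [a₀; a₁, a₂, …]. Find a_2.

899 = 21·41 + 38   →  a_0 = 21
41 = 1·38 + 3   →  a_1 = 1
38 = 12·3 + 2   →  a_2 = 12

12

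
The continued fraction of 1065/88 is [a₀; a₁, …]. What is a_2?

1

1065 = 12·88 + 9   →  a_0 = 12
88 = 9·9 + 7   →  a_1 = 9
9 = 1·7 + 2   →  a_2 = 1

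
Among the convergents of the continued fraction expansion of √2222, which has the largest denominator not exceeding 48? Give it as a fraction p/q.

√2222 = [47; 7, 4, 7, 94, …] (period length 4).
Convergents:
  p_0/q_0 = 47/1
  p_1/q_1 = 330/7
  p_2/q_2 = 1367/29
  p_3/q_3 = 9899/210
q_2 = 29 ≤ 48 < 210 = q_3, so the answer is 1367/29.

1367/29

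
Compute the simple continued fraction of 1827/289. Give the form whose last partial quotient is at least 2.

1827 = 6·289 + 93
289 = 3·93 + 10
93 = 9·10 + 3
10 = 3·3 + 1
3 = 3·1 + 0  (stop)
So 1827/289 = [6; 3, 9, 3, 3].

[6; 3, 9, 3, 3]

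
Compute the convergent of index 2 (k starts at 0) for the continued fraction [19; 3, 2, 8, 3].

Using pₖ = aₖpₖ₋₁ + pₖ₋₂, qₖ = aₖqₖ₋₁ + qₖ₋₂ (with p₋₁=1, p₋₂=0, q₋₁=0, q₋₂=1):
  k=0: a=19, p=19, q=1
  k=1: a=3, p=58, q=3
  k=2: a=2, p=135, q=7

135/7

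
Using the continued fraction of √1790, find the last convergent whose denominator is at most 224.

4527/107

√1790 = [42; 3, 4, 8, 4, 3, 84, …] (period length 6).
Convergents:
  p_0/q_0 = 42/1
  p_1/q_1 = 127/3
  p_2/q_2 = 550/13
  p_3/q_3 = 4527/107
  p_4/q_4 = 18658/441
q_3 = 107 ≤ 224 < 441 = q_4, so the answer is 4527/107.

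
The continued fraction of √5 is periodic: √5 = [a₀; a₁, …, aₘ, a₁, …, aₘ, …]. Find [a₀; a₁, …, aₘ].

[2; 4]

a₀ = ⌊√5⌋ = 2.
With m₀=0, d₀=1 and mₖ₊₁ = dₖaₖ − mₖ, dₖ₊₁ = (n − mₖ₊₁²)/dₖ, aₖ₊₁ = ⌊(a₀+mₖ₊₁)/dₖ₊₁⌋:
  k=1: m=2, d=1, a=4
d=1 and a=2a₀=4 at k=1, so the next step gives (m, d) = (2, 1) again — its k=1 value — and the period has length 1.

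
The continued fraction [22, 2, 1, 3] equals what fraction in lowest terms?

246/11

Using pₖ = aₖpₖ₋₁ + pₖ₋₂ and qₖ = aₖqₖ₋₁ + qₖ₋₂:
  k=0: a=22, p=22, q=1
  k=1: a=2, p=45, q=2
  k=2: a=1, p=67, q=3
  k=3: a=3, p=246, q=11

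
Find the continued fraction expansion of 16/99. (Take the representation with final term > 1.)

[0; 6, 5, 3]

16 = 0*99 + 16
99 = 6*16 + 3
16 = 5*3 + 1
3 = 3*1 + 0  (stop)
So 16/99 = [0; 6, 5, 3].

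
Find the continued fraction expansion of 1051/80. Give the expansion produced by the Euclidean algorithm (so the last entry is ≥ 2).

1051 = 13*80 + 11
80 = 7*11 + 3
11 = 3*3 + 2
3 = 1*2 + 1
2 = 2*1 + 0  (stop)
So 1051/80 = [13; 7, 3, 1, 2].

[13; 7, 3, 1, 2]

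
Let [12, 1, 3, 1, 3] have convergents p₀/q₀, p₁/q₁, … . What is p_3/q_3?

Using pₖ = aₖpₖ₋₁ + pₖ₋₂, qₖ = aₖqₖ₋₁ + qₖ₋₂ (with p₋₁=1, p₋₂=0, q₋₁=0, q₋₂=1):
  k=0: a=12, p=12, q=1
  k=1: a=1, p=13, q=1
  k=2: a=3, p=51, q=4
  k=3: a=1, p=64, q=5

64/5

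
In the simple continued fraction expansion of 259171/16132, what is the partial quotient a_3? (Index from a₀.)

259171 = 16·16132 + 1059   →  a_0 = 16
16132 = 15·1059 + 247   →  a_1 = 15
1059 = 4·247 + 71   →  a_2 = 4
247 = 3·71 + 34   →  a_3 = 3

3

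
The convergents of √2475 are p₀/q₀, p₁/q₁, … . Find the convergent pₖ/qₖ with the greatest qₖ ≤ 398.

√2475 = [49; 1, 2, 1, 98, …] (period length 4).
Convergents:
  p_0/q_0 = 49/1
  p_1/q_1 = 50/1
  p_2/q_2 = 149/3
  p_3/q_3 = 199/4
  p_4/q_4 = 19651/395
  p_5/q_5 = 19850/399
q_4 = 395 ≤ 398 < 399 = q_5, so the answer is 19651/395.

19651/395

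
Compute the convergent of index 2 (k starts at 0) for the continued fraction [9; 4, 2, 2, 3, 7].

Using pₖ = aₖpₖ₋₁ + pₖ₋₂, qₖ = aₖqₖ₋₁ + qₖ₋₂ (with p₋₁=1, p₋₂=0, q₋₁=0, q₋₂=1):
  k=0: a=9, p=9, q=1
  k=1: a=4, p=37, q=4
  k=2: a=2, p=83, q=9

83/9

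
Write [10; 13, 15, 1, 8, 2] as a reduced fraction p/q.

39752/3945

Fold from the inside: start with 2/1.
  8 + 1/2 = 17/2
  1 + 2/17 = 19/17
  15 + 17/19 = 302/19
  13 + 19/302 = 3945/302
  10 + 302/3945 = 39752/3945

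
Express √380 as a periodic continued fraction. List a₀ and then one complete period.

a₀ = ⌊√380⌋ = 19.
With m₀=0, d₀=1 and mₖ₊₁ = dₖaₖ − mₖ, dₖ₊₁ = (n − mₖ₊₁²)/dₖ, aₖ₊₁ = ⌊(a₀+mₖ₊₁)/dₖ₊₁⌋:
  k=1: m=19, d=19, a=2
  k=2: m=19, d=1, a=38
d=1 and a=2a₀=38 at k=2, so the next step gives (m, d) = (19, 19) again — its k=1 value — and the period has length 2.

[19; 2, 38]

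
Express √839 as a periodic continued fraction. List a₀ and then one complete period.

[28; 1, 27, 1, 56]

a₀ = ⌊√839⌋ = 28.
With m₀=0, d₀=1 and mₖ₊₁ = dₖaₖ − mₖ, dₖ₊₁ = (n − mₖ₊₁²)/dₖ, aₖ₊₁ = ⌊(a₀+mₖ₊₁)/dₖ₊₁⌋:
  k=1: m=28, d=55, a=1
  k=2: m=27, d=2, a=27
  k=3: m=27, d=55, a=1
  k=4: m=28, d=1, a=56
d=1 and a=2a₀=56 at k=4, so the next step gives (m, d) = (28, 55) again — its k=1 value — and the period has length 4.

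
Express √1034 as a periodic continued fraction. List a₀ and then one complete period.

a₀ = ⌊√1034⌋ = 32.
With m₀=0, d₀=1 and mₖ₊₁ = dₖaₖ − mₖ, dₖ₊₁ = (n − mₖ₊₁²)/dₖ, aₖ₊₁ = ⌊(a₀+mₖ₊₁)/dₖ₊₁⌋:
  k=1: m=32, d=10, a=6
  k=2: m=28, d=25, a=2
  k=3: m=22, d=22, a=2
  k=4: m=22, d=25, a=2
  k=5: m=28, d=10, a=6
  k=6: m=32, d=1, a=64
d=1 and a=2a₀=64 at k=6, so the next step gives (m, d) = (32, 10) again — its k=1 value — and the period has length 6.

[32; 6, 2, 2, 2, 6, 64]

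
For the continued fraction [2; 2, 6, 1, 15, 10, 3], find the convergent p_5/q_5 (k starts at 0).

Using pₖ = aₖpₖ₋₁ + pₖ₋₂, qₖ = aₖqₖ₋₁ + qₖ₋₂ (with p₋₁=1, p₋₂=0, q₋₁=0, q₋₂=1):
  k=0: a=2, p=2, q=1
  k=1: a=2, p=5, q=2
  k=2: a=6, p=32, q=13
  k=3: a=1, p=37, q=15
  k=4: a=15, p=587, q=238
  k=5: a=10, p=5907, q=2395

5907/2395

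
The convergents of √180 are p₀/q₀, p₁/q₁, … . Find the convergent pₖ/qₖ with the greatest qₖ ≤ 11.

67/5

√180 = [13; 2, 2, 2, 26, …] (period length 4).
Convergents:
  p_0/q_0 = 13/1
  p_1/q_1 = 27/2
  p_2/q_2 = 67/5
  p_3/q_3 = 161/12
q_2 = 5 ≤ 11 < 12 = q_3, so the answer is 67/5.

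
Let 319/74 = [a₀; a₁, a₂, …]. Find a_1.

3

319 = 4·74 + 23   →  a_0 = 4
74 = 3·23 + 5   →  a_1 = 3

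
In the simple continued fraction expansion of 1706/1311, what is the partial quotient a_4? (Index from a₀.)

1706 = 1·1311 + 395   →  a_0 = 1
1311 = 3·395 + 126   →  a_1 = 3
395 = 3·126 + 17   →  a_2 = 3
126 = 7·17 + 7   →  a_3 = 7
17 = 2·7 + 3   →  a_4 = 2

2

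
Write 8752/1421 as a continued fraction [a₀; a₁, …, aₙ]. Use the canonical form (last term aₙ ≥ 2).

[6; 6, 3, 2, 10, 3]

8752 = 6×1421 + 226
1421 = 6×226 + 65
226 = 3×65 + 31
65 = 2×31 + 3
31 = 10×3 + 1
3 = 3×1 + 0  (stop)
So 8752/1421 = [6; 6, 3, 2, 10, 3].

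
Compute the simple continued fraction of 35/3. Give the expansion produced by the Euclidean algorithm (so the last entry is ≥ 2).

35 = 11×3 + 2
3 = 1×2 + 1
2 = 2×1 + 0  (stop)
So 35/3 = [11; 1, 2].

[11; 1, 2]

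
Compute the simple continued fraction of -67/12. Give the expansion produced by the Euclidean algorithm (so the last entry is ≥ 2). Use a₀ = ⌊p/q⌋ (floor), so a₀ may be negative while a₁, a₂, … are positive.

[-6; 2, 2, 2]

-67 = -6·12 + 5
12 = 2·5 + 2
5 = 2·2 + 1
2 = 2·1 + 0  (stop)
So -67/12 = [-6; 2, 2, 2].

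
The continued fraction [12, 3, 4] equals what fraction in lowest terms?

160/13

Using pₖ = aₖpₖ₋₁ + pₖ₋₂ and qₖ = aₖqₖ₋₁ + qₖ₋₂:
  k=0: a=12, p=12, q=1
  k=1: a=3, p=37, q=3
  k=2: a=4, p=160, q=13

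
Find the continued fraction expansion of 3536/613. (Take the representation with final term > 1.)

[5; 1, 3, 3, 6, 2, 3]

3536 = 5*613 + 471
613 = 1*471 + 142
471 = 3*142 + 45
142 = 3*45 + 7
45 = 6*7 + 3
7 = 2*3 + 1
3 = 3*1 + 0  (stop)
So 3536/613 = [5; 1, 3, 3, 6, 2, 3].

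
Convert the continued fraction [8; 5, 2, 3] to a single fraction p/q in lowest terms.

311/38

Fold from the inside: start with 3/1.
  2 + 1/3 = 7/3
  5 + 3/7 = 38/7
  8 + 7/38 = 311/38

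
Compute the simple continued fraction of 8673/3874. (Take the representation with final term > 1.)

8673 = 2·3874 + 925
3874 = 4·925 + 174
925 = 5·174 + 55
174 = 3·55 + 9
55 = 6·9 + 1
9 = 9·1 + 0  (stop)
So 8673/3874 = [2; 4, 5, 3, 6, 9].

[2; 4, 5, 3, 6, 9]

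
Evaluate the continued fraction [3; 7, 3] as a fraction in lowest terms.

69/22

Using pₖ = aₖpₖ₋₁ + pₖ₋₂ and qₖ = aₖqₖ₋₁ + qₖ₋₂:
  k=0: a=3, p=3, q=1
  k=1: a=7, p=22, q=7
  k=2: a=3, p=69, q=22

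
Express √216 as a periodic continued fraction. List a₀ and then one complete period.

a₀ = ⌊√216⌋ = 14.
With m₀=0, d₀=1 and mₖ₊₁ = dₖaₖ − mₖ, dₖ₊₁ = (n − mₖ₊₁²)/dₖ, aₖ₊₁ = ⌊(a₀+mₖ₊₁)/dₖ₊₁⌋:
  k=1: m=14, d=20, a=1
  k=2: m=6, d=9, a=2
  k=3: m=12, d=8, a=3
  k=4: m=12, d=9, a=2
  k=5: m=6, d=20, a=1
  k=6: m=14, d=1, a=28
d=1 and a=2a₀=28 at k=6, so the next step gives (m, d) = (14, 20) again — its k=1 value — and the period has length 6.

[14; 1, 2, 3, 2, 1, 28]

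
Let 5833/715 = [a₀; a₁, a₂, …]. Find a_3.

18

5833 = 8·715 + 113   →  a_0 = 8
715 = 6·113 + 37   →  a_1 = 6
113 = 3·37 + 2   →  a_2 = 3
37 = 18·2 + 1   →  a_3 = 18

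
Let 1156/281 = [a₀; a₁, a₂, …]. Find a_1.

8

1156 = 4·281 + 32   →  a_0 = 4
281 = 8·32 + 25   →  a_1 = 8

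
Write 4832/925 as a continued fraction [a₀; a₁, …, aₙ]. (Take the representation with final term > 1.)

[5; 4, 2, 7, 2, 6]

4832 = 5×925 + 207
925 = 4×207 + 97
207 = 2×97 + 13
97 = 7×13 + 6
13 = 2×6 + 1
6 = 6×1 + 0  (stop)
So 4832/925 = [5; 4, 2, 7, 2, 6].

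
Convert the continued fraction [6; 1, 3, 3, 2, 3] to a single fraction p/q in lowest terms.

Fold from the inside: start with 3/1.
  2 + 1/3 = 7/3
  3 + 3/7 = 24/7
  3 + 7/24 = 79/24
  1 + 24/79 = 103/79
  6 + 79/103 = 697/103

697/103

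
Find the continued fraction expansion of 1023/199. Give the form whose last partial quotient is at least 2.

[5; 7, 9, 3]

1023 = 5*199 + 28
199 = 7*28 + 3
28 = 9*3 + 1
3 = 3*1 + 0  (stop)
So 1023/199 = [5; 7, 9, 3].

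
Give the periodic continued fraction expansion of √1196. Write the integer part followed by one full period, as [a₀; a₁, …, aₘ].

[34; 1, 1, 2, 1, 1, 68]

a₀ = ⌊√1196⌋ = 34.
With m₀=0, d₀=1 and mₖ₊₁ = dₖaₖ − mₖ, dₖ₊₁ = (n − mₖ₊₁²)/dₖ, aₖ₊₁ = ⌊(a₀+mₖ₊₁)/dₖ₊₁⌋:
  k=1: m=34, d=40, a=1
  k=2: m=6, d=29, a=1
  k=3: m=23, d=23, a=2
  k=4: m=23, d=29, a=1
  k=5: m=6, d=40, a=1
  k=6: m=34, d=1, a=68
d=1 and a=2a₀=68 at k=6, so the next step gives (m, d) = (34, 40) again — its k=1 value — and the period has length 6.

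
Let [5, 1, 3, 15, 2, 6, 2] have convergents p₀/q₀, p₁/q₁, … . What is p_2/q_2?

Using pₖ = aₖpₖ₋₁ + pₖ₋₂, qₖ = aₖqₖ₋₁ + qₖ₋₂ (with p₋₁=1, p₋₂=0, q₋₁=0, q₋₂=1):
  k=0: a=5, p=5, q=1
  k=1: a=1, p=6, q=1
  k=2: a=3, p=23, q=4

23/4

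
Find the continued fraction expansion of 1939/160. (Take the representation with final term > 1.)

1939 = 12×160 + 19
160 = 8×19 + 8
19 = 2×8 + 3
8 = 2×3 + 2
3 = 1×2 + 1
2 = 2×1 + 0  (stop)
So 1939/160 = [12; 8, 2, 2, 1, 2].

[12; 8, 2, 2, 1, 2]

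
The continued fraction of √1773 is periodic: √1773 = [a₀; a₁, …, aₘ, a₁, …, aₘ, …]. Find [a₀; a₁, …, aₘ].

[42; 9, 2, 1, 8, 1, 2, 9, 84]

a₀ = ⌊√1773⌋ = 42.
With m₀=0, d₀=1 and mₖ₊₁ = dₖaₖ − mₖ, dₖ₊₁ = (n − mₖ₊₁²)/dₖ, aₖ₊₁ = ⌊(a₀+mₖ₊₁)/dₖ₊₁⌋:
  k=1: m=42, d=9, a=9
  k=2: m=39, d=28, a=2
  k=3: m=17, d=53, a=1
  k=4: m=36, d=9, a=8
  k=5: m=36, d=53, a=1
  k=6: m=17, d=28, a=2
  k=7: m=39, d=9, a=9
  k=8: m=42, d=1, a=84
d=1 and a=2a₀=84 at k=8, so the next step gives (m, d) = (42, 9) again — its k=1 value — and the period has length 8.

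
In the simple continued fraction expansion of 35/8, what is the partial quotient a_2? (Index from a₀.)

35 = 4·8 + 3   →  a_0 = 4
8 = 2·3 + 2   →  a_1 = 2
3 = 1·2 + 1   →  a_2 = 1

1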